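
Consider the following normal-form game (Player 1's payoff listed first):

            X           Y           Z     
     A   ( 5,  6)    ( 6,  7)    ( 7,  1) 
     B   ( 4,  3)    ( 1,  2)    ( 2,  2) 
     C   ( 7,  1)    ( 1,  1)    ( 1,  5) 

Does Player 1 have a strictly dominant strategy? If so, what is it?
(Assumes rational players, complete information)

No strictly dominant strategy exists for Player 1

Work:
A strategy strictly dominates another if it gives a strictly higher payoff against every opponent action. Compare each pair of P1's strategies column-by-column:
  A vs B: [5 vs 4, 6 vs 1, 7 vs 2] → A strictly dominates B
  A vs C: [5 vs 7, 6 vs 1, 7 vs 1] → A does not strictly dominate C (column X: 5 ≤ 7)
  B vs A: [4 vs 5, 1 vs 6, 2 vs 7] → B does not strictly dominate A (column X: 4 ≤ 5)
  B vs C: [4 vs 7, 1 vs 1, 2 vs 1] → B does not strictly dominate C (column X: 4 ≤ 7)
  C vs A: [7 vs 5, 1 vs 6, 1 vs 7] → C does not strictly dominate A (column Y: 1 ≤ 6)
  C vs B: [7 vs 4, 1 vs 1, 1 vs 2] → C does not strictly dominate B (column Y: 1 ≤ 1)
No single strategy strictly dominates all others → no strictly dominant strategy.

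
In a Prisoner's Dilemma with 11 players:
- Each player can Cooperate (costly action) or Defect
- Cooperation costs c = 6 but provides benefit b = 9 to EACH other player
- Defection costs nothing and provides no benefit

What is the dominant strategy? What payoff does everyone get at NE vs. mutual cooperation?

Dominant: Defect; NE payoff = 0; Coop payoff = 84

Work:
Defect dominates (saves cost c = 6, benefit to others is external)
NE: All defect → everyone gets 0
If all cooperate: each receives (10)×9 - 6 = 84
Social dilemma: 84 > 0 but NE gives 0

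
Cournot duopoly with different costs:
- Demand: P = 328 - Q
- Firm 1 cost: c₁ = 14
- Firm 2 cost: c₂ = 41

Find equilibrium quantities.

q₁* = 113.67, q₂* = 86.67

Work:
Reaction: q₁ = (328 - 14 - q₂)/2
Reaction: q₂ = (328 - 41 - q₁)/2
Solve simultaneously:
q₁* = (328 - 2×14 + 41)/3 = 113.67
q₂* = (328 - 2×41 + 14)/3 = 86.67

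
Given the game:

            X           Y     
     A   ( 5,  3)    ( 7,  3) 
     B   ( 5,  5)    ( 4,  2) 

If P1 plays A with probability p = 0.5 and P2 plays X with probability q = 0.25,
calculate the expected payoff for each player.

E[P1] = 5.375, E[P2] = 2.875

Work:
E[P1] = p·q·π₁(A,X) + p·(1-q)·π₁(A,Y) + (1-p)·q·π₁(B,X) + (1-p)·(1-q)·π₁(B,Y)
= 0.5·0.25·5 + 0.5·0.75·7 + 0.5·0.25·5 + 0.5·0.75·4
= 5.375

E[P2] = 2.875 (similar calculation)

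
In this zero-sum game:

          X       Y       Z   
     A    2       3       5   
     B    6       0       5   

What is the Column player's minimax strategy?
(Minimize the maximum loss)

Column should play Y, value = 3

Work:
Column player minimizes Row's maximum payoff:
Column X: max payoff to Row = 6
Column Y: max payoff to Row = 3
Column Z: max payoff to Row = 5
Minimum is 3, achieved by column Y.
Minimax strategy: Y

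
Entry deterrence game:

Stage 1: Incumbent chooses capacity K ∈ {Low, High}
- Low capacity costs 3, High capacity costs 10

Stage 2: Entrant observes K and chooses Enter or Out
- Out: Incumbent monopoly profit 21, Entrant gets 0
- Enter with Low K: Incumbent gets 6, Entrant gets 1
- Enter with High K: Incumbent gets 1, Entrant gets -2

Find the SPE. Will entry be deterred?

SPE: (High, Enter|Low, Out|High); Entry deterred. Incumbent net profit = 11

Work:
After Low K: Entrant enters (1 > 0)
After High K: Entrant stays out (-2 < 0)
Incumbent: Low → 6−3=3, High → 21−10=11
Incumbent chooses High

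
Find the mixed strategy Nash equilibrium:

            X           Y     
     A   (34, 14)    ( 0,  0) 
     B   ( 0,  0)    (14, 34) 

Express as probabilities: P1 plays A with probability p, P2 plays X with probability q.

p = 0.7083, q = 0.2917

Work:
Find probabilities that make opponent indifferent:
P2 chooses q to make P1 indifferent between A and B
P1 chooses p to make P2 indifferent between X and Y
Mixed NE: P1 plays (A: 0.7083, B: 0.2917), P2 plays (X: 0.2917, Y: 0.7083)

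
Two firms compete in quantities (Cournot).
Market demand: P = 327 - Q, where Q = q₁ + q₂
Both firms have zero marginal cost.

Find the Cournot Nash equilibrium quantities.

q₁* = q₂* = 109.0; P* = 109.0

Work:
Profit: π_i = P·q_i = (a - q_i - q_j)·q_i
FOC: ∂π_i/∂q_i = a - 2q_i - q_j = 0
Reaction function: q_i = (327 - q_j)/2
Symmetry: q* = 327/3 = 109.0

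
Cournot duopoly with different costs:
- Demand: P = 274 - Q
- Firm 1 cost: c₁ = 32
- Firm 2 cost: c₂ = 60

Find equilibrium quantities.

q₁* = 90.0, q₂* = 62.0

Work:
Reaction: q₁ = (274 - 32 - q₂)/2
Reaction: q₂ = (274 - 60 - q₁)/2
Solve simultaneously:
q₁* = (274 - 2×32 + 60)/3 = 90.0
q₂* = (274 - 2×60 + 32)/3 = 62.0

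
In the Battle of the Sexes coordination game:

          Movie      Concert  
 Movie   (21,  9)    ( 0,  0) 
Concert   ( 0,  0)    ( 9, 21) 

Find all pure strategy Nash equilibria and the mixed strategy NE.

Pure NE: (Movie, Movie) and (Concert, Concert); Mixed NE: p = 0.7, q = 0.3

Work:
Check pure NE:
(Movie, Movie): (21, 9) - no unilateral deviation beneficial
(Concert, Concert): (9, 21) - no unilateral deviation beneficial
Mixed NE: P1 plays Movie with p = 0.7, P2 plays Movie with q = 0.3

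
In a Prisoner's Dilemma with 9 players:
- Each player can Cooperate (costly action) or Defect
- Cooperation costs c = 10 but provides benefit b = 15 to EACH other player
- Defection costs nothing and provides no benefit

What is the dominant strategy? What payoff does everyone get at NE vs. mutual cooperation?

Dominant: Defect; NE payoff = 0; Coop payoff = 110

Work:
Defect dominates (saves cost c = 10, benefit to others is external)
NE: All defect → everyone gets 0
If all cooperate: each receives (8)×15 - 10 = 110
Social dilemma: 110 > 0 but NE gives 0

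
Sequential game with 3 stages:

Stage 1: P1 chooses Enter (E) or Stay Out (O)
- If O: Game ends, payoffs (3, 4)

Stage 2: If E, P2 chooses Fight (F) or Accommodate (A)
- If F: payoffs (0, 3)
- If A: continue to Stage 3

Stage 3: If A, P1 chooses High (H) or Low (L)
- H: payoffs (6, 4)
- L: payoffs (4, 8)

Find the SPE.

SPE: (E, A, H); Outcome (6, 4)

Work:
Stage 3: P1 chooses H (6 vs 4)
Stage 2: P2: F->3, A->4 (anticipating H). Choose A
Stage 1: P1: O->3, E->6 (anticipating A, H). Choose E
SPE path: E -> A -> H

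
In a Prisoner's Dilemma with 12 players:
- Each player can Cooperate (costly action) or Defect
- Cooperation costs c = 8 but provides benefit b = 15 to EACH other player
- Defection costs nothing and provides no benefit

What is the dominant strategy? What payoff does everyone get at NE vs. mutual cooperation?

Dominant: Defect; NE payoff = 0; Coop payoff = 157

Work:
Defect dominates (saves cost c = 8, benefit to others is external)
NE: All defect → everyone gets 0
If all cooperate: each receives (11)×15 - 8 = 157
Social dilemma: 157 > 0 but NE gives 0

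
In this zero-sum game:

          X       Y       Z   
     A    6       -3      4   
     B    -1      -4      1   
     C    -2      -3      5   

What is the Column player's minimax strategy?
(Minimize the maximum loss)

Column should play Y, value = -3

Work:
Column player minimizes Row's maximum payoff:
Column X: max payoff to Row = 6
Column Y: max payoff to Row = -3
Column Z: max payoff to Row = 5
Minimum is -3, achieved by column Y.
Minimax strategy: Y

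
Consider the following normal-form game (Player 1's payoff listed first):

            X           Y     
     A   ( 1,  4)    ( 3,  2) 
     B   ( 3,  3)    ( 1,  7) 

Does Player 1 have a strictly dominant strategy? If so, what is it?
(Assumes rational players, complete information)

No strictly dominant strategy exists for Player 1

Work:
A strategy strictly dominates another if it gives a strictly higher payoff against every opponent action. Compare each pair of P1's strategies column-by-column:
  A vs B: [1 vs 3, 3 vs 1] → A does not strictly dominate B (column X: 1 ≤ 3)
  B vs A: [3 vs 1, 1 vs 3] → B does not strictly dominate A (column Y: 1 ≤ 3)
No single strategy strictly dominates all others → no strictly dominant strategy.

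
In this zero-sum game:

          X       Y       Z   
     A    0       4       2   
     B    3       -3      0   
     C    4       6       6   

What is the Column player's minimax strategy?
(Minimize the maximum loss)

Column should play X, value = 4

Work:
Column player minimizes Row's maximum payoff:
Column X: max payoff to Row = 4
Column Y: max payoff to Row = 6
Column Z: max payoff to Row = 6
Minimum is 4, achieved by column X.
Minimax strategy: X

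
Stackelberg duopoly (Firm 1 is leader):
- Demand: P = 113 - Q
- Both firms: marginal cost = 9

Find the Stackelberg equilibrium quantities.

q₁* (leader) = 52.0, q₂* (follower) = 26.0

Work:
Follower's reaction: q₂ = (a - c - q₁)/2
Leader substitutes: π₁ = q₁·(a - q₁ - (a-c-q₁)/2 - c)
FOC: q₁* = (113 - 9)/2 = 52.00
Then: q₂* = (113 - 9 - 52.0)/2 = 26.00
Leader has first-mover advantage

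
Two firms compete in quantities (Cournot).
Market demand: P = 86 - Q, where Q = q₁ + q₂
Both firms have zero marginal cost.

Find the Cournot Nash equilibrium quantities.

q₁* = q₂* = 28.67; P* = 28.67

Work:
Profit: π_i = P·q_i = (a - q_i - q_j)·q_i
FOC: ∂π_i/∂q_i = a - 2q_i - q_j = 0
Reaction function: q_i = (86 - q_j)/2
Symmetry: q* = 86/3 = 28.67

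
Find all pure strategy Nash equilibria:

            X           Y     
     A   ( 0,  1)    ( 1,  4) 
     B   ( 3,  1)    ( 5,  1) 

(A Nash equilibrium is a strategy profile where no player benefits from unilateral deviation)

Nash equilibrium: (B, X), (B, Y)

Work:
Best responses:
  P1 vs X: payoffs [0, 3] → best response B (payoff 3)
  P1 vs Y: payoffs [1, 5] → best response B (payoff 5)
  P2 vs A: payoffs [1, 4] → best response Y (payoff 4)
  P2 vs B: payoffs [1, 1] → best response X/Y (payoff 1)
Mutual best responses: (B,X), (B,Y) → Nash equilibria.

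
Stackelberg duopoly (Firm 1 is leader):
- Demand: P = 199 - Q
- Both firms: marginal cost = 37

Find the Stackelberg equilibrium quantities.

q₁* (leader) = 81.0, q₂* (follower) = 40.5

Work:
Follower's reaction: q₂ = (a - c - q₁)/2
Leader substitutes: π₁ = q₁·(a - q₁ - (a-c-q₁)/2 - c)
FOC: q₁* = (199 - 37)/2 = 81.00
Then: q₂* = (199 - 37 - 81.0)/2 = 40.50
Leader has first-mover advantage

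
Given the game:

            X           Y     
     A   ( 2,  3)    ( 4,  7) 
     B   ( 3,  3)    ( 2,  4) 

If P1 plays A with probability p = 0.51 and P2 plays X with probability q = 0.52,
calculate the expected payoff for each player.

E[P1] = 2.7444, E[P2] = 4.2144

Work:
E[P1] = p·q·π₁(A,X) + p·(1-q)·π₁(A,Y) + (1-p)·q·π₁(B,X) + (1-p)·(1-q)·π₁(B,Y)
= 0.51·0.52·2 + 0.51·0.48·4 + 0.49·0.52·3 + 0.49·0.48·2
= 2.7444

E[P2] = 4.2144 (similar calculation)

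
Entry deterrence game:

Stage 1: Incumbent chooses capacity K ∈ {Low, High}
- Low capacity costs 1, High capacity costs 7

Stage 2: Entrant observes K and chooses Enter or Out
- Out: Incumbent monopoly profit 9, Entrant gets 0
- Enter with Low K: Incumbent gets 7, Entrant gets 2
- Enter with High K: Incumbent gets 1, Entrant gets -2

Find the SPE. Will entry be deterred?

SPE: (Low, Enter|Low, Out|High); Entry not deterred. Incumbent net profit = 6, Entrant gets 2

Work:
After Low K: Entrant enters (2 > 0)
After High K: Entrant stays out (-2 < 0)
Incumbent: Low → 7−1=6, High → 9−7=2
Incumbent chooses Low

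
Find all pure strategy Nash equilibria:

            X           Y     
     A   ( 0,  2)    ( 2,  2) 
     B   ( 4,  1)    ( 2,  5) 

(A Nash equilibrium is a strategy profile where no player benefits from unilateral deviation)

Nash equilibrium: (A, Y), (B, Y)

Work:
Best responses:
  P1 vs X: payoffs [0, 4] → best response B (payoff 4)
  P1 vs Y: payoffs [2, 2] → best response A/B (payoff 2)
  P2 vs A: payoffs [2, 2] → best response X/Y (payoff 2)
  P2 vs B: payoffs [1, 5] → best response Y (payoff 5)
Mutual best responses: (A,Y), (B,Y) → Nash equilibria.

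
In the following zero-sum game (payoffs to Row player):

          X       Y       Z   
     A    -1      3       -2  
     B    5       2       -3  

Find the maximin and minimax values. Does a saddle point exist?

Maximin = -2, Minimax = -2, Saddle: True

Work:
Row minimums: [-2, -3] → maximin = -2
Column maximums: [5, 3, -2] → minimax = -2
Saddle point exists! Game value = -2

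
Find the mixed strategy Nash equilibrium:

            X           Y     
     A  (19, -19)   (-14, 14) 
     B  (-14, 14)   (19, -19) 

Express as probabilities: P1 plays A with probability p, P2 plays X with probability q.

p = 0.5, q = 0.5

Work:
Find probabilities that make opponent indifferent:
P2 chooses q to make P1 indifferent between A and B
P1 chooses p to make P2 indifferent between X and Y
Mixed NE: P1 plays (A: 0.5, B: 0.5), P2 plays (X: 0.5, Y: 0.5)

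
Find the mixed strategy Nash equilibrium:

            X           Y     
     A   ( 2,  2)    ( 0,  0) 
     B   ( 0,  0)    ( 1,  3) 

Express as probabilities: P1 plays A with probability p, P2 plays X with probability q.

p = 0.6, q = 0.3333

Work:
Find probabilities that make opponent indifferent:
P2 chooses q to make P1 indifferent between A and B
P1 chooses p to make P2 indifferent between X and Y
Mixed NE: P1 plays (A: 0.6, B: 0.4), P2 plays (X: 0.3333, Y: 0.6667)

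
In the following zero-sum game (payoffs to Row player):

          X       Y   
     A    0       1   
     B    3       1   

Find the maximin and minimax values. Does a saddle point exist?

Maximin = 1, Minimax = 1, Saddle: True

Work:
Row minimums: [0, 1] → maximin = 1
Column maximums: [3, 1] → minimax = 1
Saddle point exists! Game value = 1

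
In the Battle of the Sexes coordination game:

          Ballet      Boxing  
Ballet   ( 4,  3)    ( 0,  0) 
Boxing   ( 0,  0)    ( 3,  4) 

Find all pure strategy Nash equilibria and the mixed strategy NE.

Pure NE: (Ballet, Ballet) and (Boxing, Boxing); Mixed NE: p = 0.5714, q = 0.4286

Work:
Check pure NE:
(Ballet, Ballet): (4, 3) - no unilateral deviation beneficial
(Boxing, Boxing): (3, 4) - no unilateral deviation beneficial
Mixed NE: P1 plays Ballet with p = 0.5714, P2 plays Ballet with q = 0.4286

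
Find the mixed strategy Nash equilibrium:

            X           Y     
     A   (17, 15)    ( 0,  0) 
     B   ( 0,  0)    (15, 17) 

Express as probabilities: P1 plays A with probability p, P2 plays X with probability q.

p = 0.5312, q = 0.4688

Work:
Find probabilities that make opponent indifferent:
P2 chooses q to make P1 indifferent between A and B
P1 chooses p to make P2 indifferent between X and Y
Mixed NE: P1 plays (A: 0.5312, B: 0.4688), P2 plays (X: 0.4688, Y: 0.5312)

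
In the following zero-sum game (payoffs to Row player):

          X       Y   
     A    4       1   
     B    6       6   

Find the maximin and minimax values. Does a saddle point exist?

Maximin = 6, Minimax = 6, Saddle: True

Work:
Row minimums: [1, 6] → maximin = 6
Column maximums: [6, 6] → minimax = 6
Saddle point exists! Game value = 6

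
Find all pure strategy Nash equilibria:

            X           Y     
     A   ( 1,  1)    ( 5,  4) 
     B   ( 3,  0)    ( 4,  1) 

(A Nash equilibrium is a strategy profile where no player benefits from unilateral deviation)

Nash equilibrium: (A, Y)

Work:
Best responses:
  P1 vs X: payoffs [1, 3] → best response B (payoff 3)
  P1 vs Y: payoffs [5, 4] → best response A (payoff 5)
  P2 vs A: payoffs [1, 4] → best response Y (payoff 4)
  P2 vs B: payoffs [0, 1] → best response Y (payoff 1)
Mutual best responses: (A,Y) → Nash equilibria.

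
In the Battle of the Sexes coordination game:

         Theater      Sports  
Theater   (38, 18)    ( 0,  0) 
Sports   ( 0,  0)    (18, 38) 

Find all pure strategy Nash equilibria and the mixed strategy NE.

Pure NE: (Theater, Theater) and (Sports, Sports); Mixed NE: p = 0.6786, q = 0.3214

Work:
Check pure NE:
(Theater, Theater): (38, 18) - no unilateral deviation beneficial
(Sports, Sports): (18, 38) - no unilateral deviation beneficial
Mixed NE: P1 plays Theater with p = 0.6786, P2 plays Theater with q = 0.3214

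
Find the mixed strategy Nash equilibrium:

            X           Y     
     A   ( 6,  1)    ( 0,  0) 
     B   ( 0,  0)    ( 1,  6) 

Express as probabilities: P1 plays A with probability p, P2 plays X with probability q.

p = 0.8571, q = 0.1429

Work:
Find probabilities that make opponent indifferent:
P2 chooses q to make P1 indifferent between A and B
P1 chooses p to make P2 indifferent between X and Y
Mixed NE: P1 plays (A: 0.8571, B: 0.1429), P2 plays (X: 0.1429, Y: 0.8571)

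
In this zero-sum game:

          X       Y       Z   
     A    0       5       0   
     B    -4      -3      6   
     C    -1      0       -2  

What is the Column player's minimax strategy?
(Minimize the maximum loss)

Column should play X, value = 0

Work:
Column player minimizes Row's maximum payoff:
Column X: max payoff to Row = 0
Column Y: max payoff to Row = 5
Column Z: max payoff to Row = 6
Minimum is 0, achieved by column X.
Minimax strategy: X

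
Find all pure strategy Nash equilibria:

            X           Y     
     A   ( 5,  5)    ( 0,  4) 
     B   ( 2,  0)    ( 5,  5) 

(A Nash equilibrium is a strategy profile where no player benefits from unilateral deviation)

Nash equilibrium: (A, X), (B, Y)

Work:
Best responses:
  P1 vs X: payoffs [5, 2] → best response A (payoff 5)
  P1 vs Y: payoffs [0, 5] → best response B (payoff 5)
  P2 vs A: payoffs [5, 4] → best response X (payoff 5)
  P2 vs B: payoffs [0, 5] → best response Y (payoff 5)
Mutual best responses: (A,X), (B,Y) → Nash equilibria.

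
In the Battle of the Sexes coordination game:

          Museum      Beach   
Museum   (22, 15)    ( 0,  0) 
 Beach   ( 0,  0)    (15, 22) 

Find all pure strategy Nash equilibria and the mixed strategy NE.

Pure NE: (Museum, Museum) and (Beach, Beach); Mixed NE: p = 0.5946, q = 0.4054

Work:
Check pure NE:
(Museum, Museum): (22, 15) - no unilateral deviation beneficial
(Beach, Beach): (15, 22) - no unilateral deviation beneficial
Mixed NE: P1 plays Museum with p = 0.5946, P2 plays Museum with q = 0.4054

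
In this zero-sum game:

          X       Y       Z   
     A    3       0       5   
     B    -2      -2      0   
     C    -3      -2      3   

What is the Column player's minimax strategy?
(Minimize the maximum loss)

Column should play Y, value = 0

Work:
Column player minimizes Row's maximum payoff:
Column X: max payoff to Row = 3
Column Y: max payoff to Row = 0
Column Z: max payoff to Row = 5
Minimum is 0, achieved by column Y.
Minimax strategy: Y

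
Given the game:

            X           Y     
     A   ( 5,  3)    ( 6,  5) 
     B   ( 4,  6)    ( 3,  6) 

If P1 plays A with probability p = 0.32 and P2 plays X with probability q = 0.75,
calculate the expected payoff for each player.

E[P1] = 4.23, E[P2] = 5.2

Work:
E[P1] = p·q·π₁(A,X) + p·(1-q)·π₁(A,Y) + (1-p)·q·π₁(B,X) + (1-p)·(1-q)·π₁(B,Y)
= 0.32·0.75·5 + 0.32·0.25·6 + 0.68·0.75·4 + 0.68·0.25·3
= 4.23

E[P2] = 5.2 (similar calculation)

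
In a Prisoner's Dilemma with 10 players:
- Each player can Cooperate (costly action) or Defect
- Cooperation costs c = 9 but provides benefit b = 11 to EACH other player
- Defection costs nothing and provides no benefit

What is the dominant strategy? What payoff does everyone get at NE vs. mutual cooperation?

Dominant: Defect; NE payoff = 0; Coop payoff = 90

Work:
Defect dominates (saves cost c = 9, benefit to others is external)
NE: All defect → everyone gets 0
If all cooperate: each receives (9)×11 - 9 = 90
Social dilemma: 90 > 0 but NE gives 0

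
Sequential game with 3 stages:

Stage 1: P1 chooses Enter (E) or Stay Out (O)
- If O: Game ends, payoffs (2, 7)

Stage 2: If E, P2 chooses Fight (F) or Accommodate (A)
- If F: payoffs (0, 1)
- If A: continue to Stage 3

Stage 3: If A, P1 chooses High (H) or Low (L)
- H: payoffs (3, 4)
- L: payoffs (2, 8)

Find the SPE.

SPE: (E, A, H); Outcome (3, 4)

Work:
Stage 3: P1 chooses H (3 vs 2)
Stage 2: P2: F->1, A->4 (anticipating H). Choose A
Stage 1: P1: O->2, E->3 (anticipating A, H). Choose E
SPE path: E -> A -> H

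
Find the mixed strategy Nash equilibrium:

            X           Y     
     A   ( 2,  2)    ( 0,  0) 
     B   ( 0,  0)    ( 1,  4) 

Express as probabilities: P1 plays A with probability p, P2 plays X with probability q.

p = 0.6667, q = 0.3333

Work:
Find probabilities that make opponent indifferent:
P2 chooses q to make P1 indifferent between A and B
P1 chooses p to make P2 indifferent between X and Y
Mixed NE: P1 plays (A: 0.6667, B: 0.3333), P2 plays (X: 0.3333, Y: 0.6667)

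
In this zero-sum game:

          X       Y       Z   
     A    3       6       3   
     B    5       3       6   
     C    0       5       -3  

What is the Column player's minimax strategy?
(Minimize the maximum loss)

Column should play X, value = 5

Work:
Column player minimizes Row's maximum payoff:
Column X: max payoff to Row = 5
Column Y: max payoff to Row = 6
Column Z: max payoff to Row = 6
Minimum is 5, achieved by column X.
Minimax strategy: X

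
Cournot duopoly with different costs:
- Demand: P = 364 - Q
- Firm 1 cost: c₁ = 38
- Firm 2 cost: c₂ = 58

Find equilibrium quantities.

q₁* = 115.33, q₂* = 95.33

Work:
Reaction: q₁ = (364 - 38 - q₂)/2
Reaction: q₂ = (364 - 58 - q₁)/2
Solve simultaneously:
q₁* = (364 - 2×38 + 58)/3 = 115.33
q₂* = (364 - 2×58 + 38)/3 = 95.33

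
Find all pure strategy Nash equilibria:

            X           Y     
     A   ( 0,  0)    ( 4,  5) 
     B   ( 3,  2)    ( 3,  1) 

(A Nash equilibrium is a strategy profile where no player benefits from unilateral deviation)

Nash equilibrium: (A, Y), (B, X)

Work:
Best responses:
  P1 vs X: payoffs [0, 3] → best response B (payoff 3)
  P1 vs Y: payoffs [4, 3] → best response A (payoff 4)
  P2 vs A: payoffs [0, 5] → best response Y (payoff 5)
  P2 vs B: payoffs [2, 1] → best response X (payoff 2)
Mutual best responses: (A,Y), (B,X) → Nash equilibria.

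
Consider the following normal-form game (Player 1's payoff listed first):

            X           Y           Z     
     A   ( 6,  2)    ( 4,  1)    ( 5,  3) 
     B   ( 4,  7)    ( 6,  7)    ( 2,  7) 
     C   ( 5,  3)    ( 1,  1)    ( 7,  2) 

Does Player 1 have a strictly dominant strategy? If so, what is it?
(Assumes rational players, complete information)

No strictly dominant strategy exists for Player 1

Work:
A strategy strictly dominates another if it gives a strictly higher payoff against every opponent action. Compare each pair of P1's strategies column-by-column:
  A vs B: [6 vs 4, 4 vs 6, 5 vs 2] → A does not strictly dominate B (column Y: 4 ≤ 6)
  A vs C: [6 vs 5, 4 vs 1, 5 vs 7] → A does not strictly dominate C (column Z: 5 ≤ 7)
  B vs A: [4 vs 6, 6 vs 4, 2 vs 5] → B does not strictly dominate A (column X: 4 ≤ 6)
  B vs C: [4 vs 5, 6 vs 1, 2 vs 7] → B does not strictly dominate C (column X: 4 ≤ 5)
  C vs A: [5 vs 6, 1 vs 4, 7 vs 5] → C does not strictly dominate A (column X: 5 ≤ 6)
  C vs B: [5 vs 4, 1 vs 6, 7 vs 2] → C does not strictly dominate B (column Y: 1 ≤ 6)
No single strategy strictly dominates all others → no strictly dominant strategy.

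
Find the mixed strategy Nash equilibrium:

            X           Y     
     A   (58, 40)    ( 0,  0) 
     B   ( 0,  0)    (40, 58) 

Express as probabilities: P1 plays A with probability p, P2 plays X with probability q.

p = 0.5918, q = 0.4082

Work:
Find probabilities that make opponent indifferent:
P2 chooses q to make P1 indifferent between A and B
P1 chooses p to make P2 indifferent between X and Y
Mixed NE: P1 plays (A: 0.5918, B: 0.4082), P2 plays (X: 0.4082, Y: 0.5918)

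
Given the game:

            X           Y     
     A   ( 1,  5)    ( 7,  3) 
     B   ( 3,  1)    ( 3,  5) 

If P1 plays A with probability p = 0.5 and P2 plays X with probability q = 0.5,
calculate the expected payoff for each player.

E[P1] = 3.5, E[P2] = 3.5

Work:
E[P1] = p·q·π₁(A,X) + p·(1-q)·π₁(A,Y) + (1-p)·q·π₁(B,X) + (1-p)·(1-q)·π₁(B,Y)
= 0.5·0.5·1 + 0.5·0.5·7 + 0.5·0.5·3 + 0.5·0.5·3
= 3.5

E[P2] = 3.5 (similar calculation)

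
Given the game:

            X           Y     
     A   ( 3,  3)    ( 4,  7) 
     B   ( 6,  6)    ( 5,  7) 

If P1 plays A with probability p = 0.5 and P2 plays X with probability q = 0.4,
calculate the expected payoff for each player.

E[P1] = 4.5, E[P2] = 6.0

Work:
E[P1] = p·q·π₁(A,X) + p·(1-q)·π₁(A,Y) + (1-p)·q·π₁(B,X) + (1-p)·(1-q)·π₁(B,Y)
= 0.5·0.4·3 + 0.5·0.6·4 + 0.5·0.4·6 + 0.5·0.6·5
= 4.5

E[P2] = 6.0 (similar calculation)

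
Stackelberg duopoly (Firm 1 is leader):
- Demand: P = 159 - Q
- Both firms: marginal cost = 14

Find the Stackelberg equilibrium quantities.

q₁* (leader) = 72.5, q₂* (follower) = 36.25

Work:
Follower's reaction: q₂ = (a - c - q₁)/2
Leader substitutes: π₁ = q₁·(a - q₁ - (a-c-q₁)/2 - c)
FOC: q₁* = (159 - 14)/2 = 72.50
Then: q₂* = (159 - 14 - 72.5)/2 = 36.25
Leader has first-mover advantage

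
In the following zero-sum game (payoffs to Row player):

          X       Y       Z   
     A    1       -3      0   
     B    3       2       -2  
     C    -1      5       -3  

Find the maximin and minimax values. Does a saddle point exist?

Maximin = -2, Minimax = 0, Saddle: False

Work:
Row minimums: [-3, -2, -3] → maximin = -2
Column maximums: [3, 5, 0] → minimax = 0
No saddle point (maximin ≠ minimax). Mixed strategy needed.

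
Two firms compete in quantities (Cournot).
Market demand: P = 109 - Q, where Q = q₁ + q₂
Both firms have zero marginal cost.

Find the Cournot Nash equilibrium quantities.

q₁* = q₂* = 36.33; P* = 36.33

Work:
Profit: π_i = P·q_i = (a - q_i - q_j)·q_i
FOC: ∂π_i/∂q_i = a - 2q_i - q_j = 0
Reaction function: q_i = (109 - q_j)/2
Symmetry: q* = 109/3 = 36.33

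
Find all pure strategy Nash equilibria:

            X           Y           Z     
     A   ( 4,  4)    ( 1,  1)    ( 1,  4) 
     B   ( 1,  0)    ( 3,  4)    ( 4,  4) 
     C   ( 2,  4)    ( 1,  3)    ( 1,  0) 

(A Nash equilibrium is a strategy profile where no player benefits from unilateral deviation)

Nash equilibrium: (A, X), (B, Y), (B, Z)

Work:
Best responses:
  P1 vs X: payoffs [4, 1, 2] → best response A (payoff 4)
  P1 vs Y: payoffs [1, 3, 1] → best response B (payoff 3)
  P1 vs Z: payoffs [1, 4, 1] → best response B (payoff 4)
  P2 vs A: payoffs [4, 1, 4] → best response X/Z (payoff 4)
  P2 vs B: payoffs [0, 4, 4] → best response Y/Z (payoff 4)
  P2 vs C: payoffs [4, 3, 0] → best response X (payoff 4)
Mutual best responses: (A,X), (B,Y), (B,Z) → Nash equilibria.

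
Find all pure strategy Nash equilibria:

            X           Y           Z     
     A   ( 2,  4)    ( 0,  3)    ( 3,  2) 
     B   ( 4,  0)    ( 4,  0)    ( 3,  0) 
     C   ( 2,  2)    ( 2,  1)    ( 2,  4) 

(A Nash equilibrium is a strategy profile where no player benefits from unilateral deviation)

Nash equilibrium: (B, X), (B, Y), (B, Z)

Work:
Best responses:
  P1 vs X: payoffs [2, 4, 2] → best response B (payoff 4)
  P1 vs Y: payoffs [0, 4, 2] → best response B (payoff 4)
  P1 vs Z: payoffs [3, 3, 2] → best response A/B (payoff 3)
  P2 vs A: payoffs [4, 3, 2] → best response X (payoff 4)
  P2 vs B: payoffs [0, 0, 0] → best response X/Y/Z (payoff 0)
  P2 vs C: payoffs [2, 1, 4] → best response Z (payoff 4)
Mutual best responses: (B,X), (B,Y), (B,Z) → Nash equilibria.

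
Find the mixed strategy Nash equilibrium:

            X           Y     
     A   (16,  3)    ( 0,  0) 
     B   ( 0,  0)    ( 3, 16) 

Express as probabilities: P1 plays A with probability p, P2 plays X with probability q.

p = 0.8421, q = 0.1579

Work:
Find probabilities that make opponent indifferent:
P2 chooses q to make P1 indifferent between A and B
P1 chooses p to make P2 indifferent between X and Y
Mixed NE: P1 plays (A: 0.8421, B: 0.1579), P2 plays (X: 0.1579, Y: 0.8421)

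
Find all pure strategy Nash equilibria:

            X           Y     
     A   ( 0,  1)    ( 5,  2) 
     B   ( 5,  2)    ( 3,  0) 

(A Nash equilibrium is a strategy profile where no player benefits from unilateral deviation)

Nash equilibrium: (A, Y), (B, X)

Work:
Best responses:
  P1 vs X: payoffs [0, 5] → best response B (payoff 5)
  P1 vs Y: payoffs [5, 3] → best response A (payoff 5)
  P2 vs A: payoffs [1, 2] → best response Y (payoff 2)
  P2 vs B: payoffs [2, 0] → best response X (payoff 2)
Mutual best responses: (A,Y), (B,X) → Nash equilibria.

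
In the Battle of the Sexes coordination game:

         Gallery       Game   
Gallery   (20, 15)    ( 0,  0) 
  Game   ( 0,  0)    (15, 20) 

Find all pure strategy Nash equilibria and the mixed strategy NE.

Pure NE: (Gallery, Gallery) and (Game, Game); Mixed NE: p = 0.5714, q = 0.4286

Work:
Check pure NE:
(Gallery, Gallery): (20, 15) - no unilateral deviation beneficial
(Game, Game): (15, 20) - no unilateral deviation beneficial
Mixed NE: P1 plays Gallery with p = 0.5714, P2 plays Gallery with q = 0.4286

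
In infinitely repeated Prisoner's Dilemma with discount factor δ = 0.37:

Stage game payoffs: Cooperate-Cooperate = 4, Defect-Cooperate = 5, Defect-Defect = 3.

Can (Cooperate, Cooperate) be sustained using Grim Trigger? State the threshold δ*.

δ* = 0.5; since δ = 0.37 < 0.5, cooperation cannot be sustained

Work:
For Grim Trigger:
Cooperate forever: 4/(1-δ)
Defect then punished: 5 + 3·δ/(1-δ)
Need: 4/(1-δ) ≥ 5 + 3·δ/(1-δ)
Solving: δ ≥ (T-R)/(T-P) = (5-4)/(5-3) = 0.5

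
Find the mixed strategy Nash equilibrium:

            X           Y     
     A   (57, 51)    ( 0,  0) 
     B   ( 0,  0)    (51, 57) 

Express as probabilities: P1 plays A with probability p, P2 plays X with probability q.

p = 0.5278, q = 0.4722

Work:
Find probabilities that make opponent indifferent:
P2 chooses q to make P1 indifferent between A and B
P1 chooses p to make P2 indifferent between X and Y
Mixed NE: P1 plays (A: 0.5278, B: 0.4722), P2 plays (X: 0.4722, Y: 0.5278)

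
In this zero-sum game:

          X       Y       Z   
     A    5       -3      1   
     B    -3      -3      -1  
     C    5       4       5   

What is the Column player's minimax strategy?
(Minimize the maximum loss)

Column should play Y, value = 4

Work:
Column player minimizes Row's maximum payoff:
Column X: max payoff to Row = 5
Column Y: max payoff to Row = 4
Column Z: max payoff to Row = 5
Minimum is 4, achieved by column Y.
Minimax strategy: Y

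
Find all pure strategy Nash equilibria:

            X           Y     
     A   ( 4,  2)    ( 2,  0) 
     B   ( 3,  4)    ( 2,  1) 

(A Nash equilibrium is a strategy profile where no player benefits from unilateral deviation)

Nash equilibrium: (A, X)

Work:
Best responses:
  P1 vs X: payoffs [4, 3] → best response A (payoff 4)
  P1 vs Y: payoffs [2, 2] → best response A/B (payoff 2)
  P2 vs A: payoffs [2, 0] → best response X (payoff 2)
  P2 vs B: payoffs [4, 1] → best response X (payoff 4)
Mutual best responses: (A,X) → Nash equilibria.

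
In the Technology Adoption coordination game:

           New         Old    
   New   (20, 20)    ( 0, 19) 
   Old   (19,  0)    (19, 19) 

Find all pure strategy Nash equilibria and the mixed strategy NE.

Pure NE: (New, New) and (Old, Old); Mixed NE: p = 0.95, q = 0.95

Work:
Check pure NE:
(New, New): (20, 20) - no unilateral deviation beneficial
(Old, Old): (19, 19) - no unilateral deviation beneficial
Mixed NE: P1 plays New with p = 0.95, P2 plays New with q = 0.95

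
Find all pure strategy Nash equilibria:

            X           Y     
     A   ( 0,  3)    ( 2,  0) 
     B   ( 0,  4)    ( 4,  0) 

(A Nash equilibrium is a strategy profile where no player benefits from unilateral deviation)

Nash equilibrium: (A, X), (B, X)

Work:
Best responses:
  P1 vs X: payoffs [0, 0] → best response A/B (payoff 0)
  P1 vs Y: payoffs [2, 4] → best response B (payoff 4)
  P2 vs A: payoffs [3, 0] → best response X (payoff 3)
  P2 vs B: payoffs [4, 0] → best response X (payoff 4)
Mutual best responses: (A,X), (B,X) → Nash equilibria.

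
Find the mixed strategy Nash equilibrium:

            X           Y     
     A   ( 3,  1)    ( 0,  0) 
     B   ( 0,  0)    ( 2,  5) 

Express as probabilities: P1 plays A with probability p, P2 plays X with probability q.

p = 0.8333, q = 0.4

Work:
Find probabilities that make opponent indifferent:
P2 chooses q to make P1 indifferent between A and B
P1 chooses p to make P2 indifferent between X and Y
Mixed NE: P1 plays (A: 0.8333, B: 0.1667), P2 plays (X: 0.4, Y: 0.6)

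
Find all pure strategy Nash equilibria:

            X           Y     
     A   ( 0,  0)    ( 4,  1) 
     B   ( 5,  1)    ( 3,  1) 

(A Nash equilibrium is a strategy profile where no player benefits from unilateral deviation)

Nash equilibrium: (A, Y), (B, X)

Work:
Best responses:
  P1 vs X: payoffs [0, 5] → best response B (payoff 5)
  P1 vs Y: payoffs [4, 3] → best response A (payoff 4)
  P2 vs A: payoffs [0, 1] → best response Y (payoff 1)
  P2 vs B: payoffs [1, 1] → best response X/Y (payoff 1)
Mutual best responses: (A,Y), (B,X) → Nash equilibria.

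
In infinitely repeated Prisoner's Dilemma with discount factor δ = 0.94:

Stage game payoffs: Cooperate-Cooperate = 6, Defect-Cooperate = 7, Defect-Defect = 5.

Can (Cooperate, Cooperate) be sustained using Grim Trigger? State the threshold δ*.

δ* = 0.5; since δ = 0.94 ≥ 0.5, cooperation can be sustained

Work:
For Grim Trigger:
Cooperate forever: 6/(1-δ)
Defect then punished: 7 + 5·δ/(1-δ)
Need: 6/(1-δ) ≥ 7 + 5·δ/(1-δ)
Solving: δ ≥ (T-R)/(T-P) = (7-6)/(7-5) = 0.5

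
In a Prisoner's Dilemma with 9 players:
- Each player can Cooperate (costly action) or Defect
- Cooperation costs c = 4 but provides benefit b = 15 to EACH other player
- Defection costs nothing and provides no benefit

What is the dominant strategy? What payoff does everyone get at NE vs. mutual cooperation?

Dominant: Defect; NE payoff = 0; Coop payoff = 116

Work:
Defect dominates (saves cost c = 4, benefit to others is external)
NE: All defect → everyone gets 0
If all cooperate: each receives (8)×15 - 4 = 116
Social dilemma: 116 > 0 but NE gives 0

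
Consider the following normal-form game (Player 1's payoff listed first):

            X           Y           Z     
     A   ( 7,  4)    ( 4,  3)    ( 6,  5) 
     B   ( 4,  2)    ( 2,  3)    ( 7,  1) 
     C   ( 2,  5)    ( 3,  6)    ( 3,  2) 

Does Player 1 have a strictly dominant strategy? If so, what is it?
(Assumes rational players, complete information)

No strictly dominant strategy exists for Player 1

Work:
A strategy strictly dominates another if it gives a strictly higher payoff against every opponent action. Compare each pair of P1's strategies column-by-column:
  A vs B: [7 vs 4, 4 vs 2, 6 vs 7] → A does not strictly dominate B (column Z: 6 ≤ 7)
  A vs C: [7 vs 2, 4 vs 3, 6 vs 3] → A strictly dominates C
  B vs A: [4 vs 7, 2 vs 4, 7 vs 6] → B does not strictly dominate A (column X: 4 ≤ 7)
  B vs C: [4 vs 2, 2 vs 3, 7 vs 3] → B does not strictly dominate C (column Y: 2 ≤ 3)
  C vs A: [2 vs 7, 3 vs 4, 3 vs 6] → C does not strictly dominate A (column X: 2 ≤ 7)
  C vs B: [2 vs 4, 3 vs 2, 3 vs 7] → C does not strictly dominate B (column X: 2 ≤ 4)
No single strategy strictly dominates all others → no strictly dominant strategy.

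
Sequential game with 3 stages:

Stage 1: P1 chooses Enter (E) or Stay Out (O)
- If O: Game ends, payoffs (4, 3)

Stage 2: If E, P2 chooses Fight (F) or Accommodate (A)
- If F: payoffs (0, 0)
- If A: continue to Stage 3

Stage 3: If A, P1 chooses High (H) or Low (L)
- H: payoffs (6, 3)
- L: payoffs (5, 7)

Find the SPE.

SPE: (E, A, H); Outcome (6, 3)

Work:
Stage 3: P1 chooses H (6 vs 5)
Stage 2: P2: F->0, A->3 (anticipating H). Choose A
Stage 1: P1: O->4, E->6 (anticipating A, H). Choose E
SPE path: E -> A -> H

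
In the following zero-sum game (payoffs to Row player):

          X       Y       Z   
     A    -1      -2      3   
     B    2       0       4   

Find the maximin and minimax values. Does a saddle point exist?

Maximin = 0, Minimax = 0, Saddle: True

Work:
Row minimums: [-2, 0] → maximin = 0
Column maximums: [2, 0, 4] → minimax = 0
Saddle point exists! Game value = 0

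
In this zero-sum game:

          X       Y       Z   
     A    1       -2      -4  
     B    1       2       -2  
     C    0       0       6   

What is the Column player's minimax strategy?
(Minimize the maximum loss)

Column should play X, value = 1

Work:
Column player minimizes Row's maximum payoff:
Column X: max payoff to Row = 1
Column Y: max payoff to Row = 2
Column Z: max payoff to Row = 6
Minimum is 1, achieved by column X.
Minimax strategy: X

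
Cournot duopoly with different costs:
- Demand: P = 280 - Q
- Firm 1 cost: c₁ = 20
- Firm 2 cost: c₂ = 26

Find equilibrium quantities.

q₁* = 88.67, q₂* = 82.67

Work:
Reaction: q₁ = (280 - 20 - q₂)/2
Reaction: q₂ = (280 - 26 - q₁)/2
Solve simultaneously:
q₁* = (280 - 2×20 + 26)/3 = 88.67
q₂* = (280 - 2×26 + 20)/3 = 82.67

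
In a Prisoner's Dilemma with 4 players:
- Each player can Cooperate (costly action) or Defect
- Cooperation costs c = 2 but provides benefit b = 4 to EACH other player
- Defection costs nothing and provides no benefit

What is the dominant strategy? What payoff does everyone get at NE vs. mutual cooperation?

Dominant: Defect; NE payoff = 0; Coop payoff = 10

Work:
Defect dominates (saves cost c = 2, benefit to others is external)
NE: All defect → everyone gets 0
If all cooperate: each receives (3)×4 - 2 = 10
Social dilemma: 10 > 0 but NE gives 0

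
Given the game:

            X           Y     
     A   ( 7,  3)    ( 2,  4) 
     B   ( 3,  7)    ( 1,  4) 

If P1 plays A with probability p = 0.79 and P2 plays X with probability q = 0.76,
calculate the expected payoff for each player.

E[P1] = 5.1112, E[P2] = 3.8784

Work:
E[P1] = p·q·π₁(A,X) + p·(1-q)·π₁(A,Y) + (1-p)·q·π₁(B,X) + (1-p)·(1-q)·π₁(B,Y)
= 0.79·0.76·7 + 0.79·0.24·2 + 0.21·0.76·3 + 0.21·0.24·1
= 5.1112

E[P2] = 3.8784 (similar calculation)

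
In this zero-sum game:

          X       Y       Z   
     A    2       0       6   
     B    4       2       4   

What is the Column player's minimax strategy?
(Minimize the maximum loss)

Column should play Y, value = 2

Work:
Column player minimizes Row's maximum payoff:
Column X: max payoff to Row = 4
Column Y: max payoff to Row = 2
Column Z: max payoff to Row = 6
Minimum is 2, achieved by column Y.
Minimax strategy: Y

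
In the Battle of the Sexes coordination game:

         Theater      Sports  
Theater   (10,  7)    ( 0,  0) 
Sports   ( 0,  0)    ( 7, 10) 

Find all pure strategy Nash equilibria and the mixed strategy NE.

Pure NE: (Theater, Theater) and (Sports, Sports); Mixed NE: p = 0.5882, q = 0.4118

Work:
Check pure NE:
(Theater, Theater): (10, 7) - no unilateral deviation beneficial
(Sports, Sports): (7, 10) - no unilateral deviation beneficial
Mixed NE: P1 plays Theater with p = 0.5882, P2 plays Theater with q = 0.4118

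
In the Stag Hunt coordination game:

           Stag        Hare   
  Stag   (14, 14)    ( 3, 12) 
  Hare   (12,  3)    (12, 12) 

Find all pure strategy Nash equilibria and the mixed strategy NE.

Pure NE: (Stag, Stag) and (Hare, Hare); Mixed NE: p = 0.8182, q = 0.8182

Work:
Check pure NE:
(Stag, Stag): (14, 14) - no unilateral deviation beneficial
(Hare, Hare): (12, 12) - no unilateral deviation beneficial
Mixed NE: P1 plays Stag with p = 0.8182, P2 plays Stag with q = 0.8182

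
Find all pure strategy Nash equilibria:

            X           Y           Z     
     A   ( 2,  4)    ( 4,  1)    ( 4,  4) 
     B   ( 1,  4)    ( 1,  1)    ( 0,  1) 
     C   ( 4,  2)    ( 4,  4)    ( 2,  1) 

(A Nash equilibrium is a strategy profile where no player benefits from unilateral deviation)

Nash equilibrium: (A, Z), (C, Y)

Work:
Best responses:
  P1 vs X: payoffs [2, 1, 4] → best response C (payoff 4)
  P1 vs Y: payoffs [4, 1, 4] → best response A/C (payoff 4)
  P1 vs Z: payoffs [4, 0, 2] → best response A (payoff 4)
  P2 vs A: payoffs [4, 1, 4] → best response X/Z (payoff 4)
  P2 vs B: payoffs [4, 1, 1] → best response X (payoff 4)
  P2 vs C: payoffs [2, 4, 1] → best response Y (payoff 4)
Mutual best responses: (A,Z), (C,Y) → Nash equilibria.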